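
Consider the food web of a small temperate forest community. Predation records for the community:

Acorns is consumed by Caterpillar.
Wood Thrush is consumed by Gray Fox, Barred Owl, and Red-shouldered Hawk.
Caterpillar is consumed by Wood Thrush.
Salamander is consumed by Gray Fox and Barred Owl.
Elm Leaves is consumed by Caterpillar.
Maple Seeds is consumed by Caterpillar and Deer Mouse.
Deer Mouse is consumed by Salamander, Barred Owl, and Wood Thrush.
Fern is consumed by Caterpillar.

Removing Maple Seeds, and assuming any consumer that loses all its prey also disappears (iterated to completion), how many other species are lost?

2

Remove Maple Seeds.
Round 1: Deer Mouse (all prey gone) → extinct.
Round 2: Salamander (all prey gone) → extinct.
No further losses. Total secondary extinctions: 2.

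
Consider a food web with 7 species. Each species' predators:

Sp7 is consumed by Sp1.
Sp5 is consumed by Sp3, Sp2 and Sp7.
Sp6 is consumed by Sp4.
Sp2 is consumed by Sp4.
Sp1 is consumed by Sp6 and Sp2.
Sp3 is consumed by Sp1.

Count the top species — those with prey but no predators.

1

Top species (has prey, but nothing eats it): Sp4.
Count: 1.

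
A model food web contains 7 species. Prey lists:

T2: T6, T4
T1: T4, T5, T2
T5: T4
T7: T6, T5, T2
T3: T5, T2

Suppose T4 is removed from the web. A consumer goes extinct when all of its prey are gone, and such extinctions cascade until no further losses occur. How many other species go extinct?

1

Remove T4.
Round 1: T5 (all prey gone) → extinct.
No further losses. Total secondary extinctions: 1.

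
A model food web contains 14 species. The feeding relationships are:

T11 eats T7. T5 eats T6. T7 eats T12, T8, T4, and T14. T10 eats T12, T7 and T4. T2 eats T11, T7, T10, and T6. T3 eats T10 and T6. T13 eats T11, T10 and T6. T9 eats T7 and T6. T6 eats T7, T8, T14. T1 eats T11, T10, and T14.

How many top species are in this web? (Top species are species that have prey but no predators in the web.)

6

Top species (has prey, but nothing eats it): T2, T13, T1, T9, T3, T5.
Count: 6.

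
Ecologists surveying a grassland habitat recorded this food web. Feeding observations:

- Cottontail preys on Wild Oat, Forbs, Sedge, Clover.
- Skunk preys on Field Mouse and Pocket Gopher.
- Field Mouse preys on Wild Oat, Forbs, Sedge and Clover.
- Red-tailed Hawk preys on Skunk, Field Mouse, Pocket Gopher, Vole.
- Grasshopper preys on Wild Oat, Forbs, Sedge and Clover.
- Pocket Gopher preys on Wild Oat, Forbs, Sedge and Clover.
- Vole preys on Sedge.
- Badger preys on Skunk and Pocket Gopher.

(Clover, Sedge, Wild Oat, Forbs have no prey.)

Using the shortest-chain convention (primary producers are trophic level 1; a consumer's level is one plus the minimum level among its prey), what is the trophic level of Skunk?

Clover is a producer → level 1.
Pocket Gopher eats Clover → level 2.
Skunk eats Pocket Gopher → level 3.
No prey of Skunk is below level 2, so 3 is the minimum.

Trophic level 3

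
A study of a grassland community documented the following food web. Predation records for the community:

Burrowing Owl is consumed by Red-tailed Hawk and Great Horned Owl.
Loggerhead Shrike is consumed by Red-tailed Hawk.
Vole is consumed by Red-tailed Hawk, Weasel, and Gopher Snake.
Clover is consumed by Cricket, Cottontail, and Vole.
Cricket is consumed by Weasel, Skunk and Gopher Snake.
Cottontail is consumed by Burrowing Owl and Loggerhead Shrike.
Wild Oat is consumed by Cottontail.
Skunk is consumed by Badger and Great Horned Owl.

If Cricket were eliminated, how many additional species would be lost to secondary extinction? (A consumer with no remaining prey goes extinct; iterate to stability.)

2

Remove Cricket.
Round 1: Skunk (all prey gone) → extinct.
Round 2: Badger (all prey gone) → extinct.
No further losses. Total secondary extinctions: 2.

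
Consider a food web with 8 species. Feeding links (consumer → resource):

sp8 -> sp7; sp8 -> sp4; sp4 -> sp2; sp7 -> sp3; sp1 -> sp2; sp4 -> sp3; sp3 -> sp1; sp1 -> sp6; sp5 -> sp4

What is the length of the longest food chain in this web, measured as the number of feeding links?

One longest chain: sp6 → sp1 → sp3 → sp4 → sp5.
It has 5 species and 4 links.

4 links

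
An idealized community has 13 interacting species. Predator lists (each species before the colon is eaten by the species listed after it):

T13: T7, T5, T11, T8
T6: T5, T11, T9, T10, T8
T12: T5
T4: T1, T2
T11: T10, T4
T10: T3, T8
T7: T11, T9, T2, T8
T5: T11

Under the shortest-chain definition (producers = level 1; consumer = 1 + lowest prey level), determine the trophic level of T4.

T13 is a producer → level 1.
T11 eats T13 → level 2.
T4 eats T11 → level 3.
No prey of T4 is below level 2, so 3 is the minimum.

Trophic level 3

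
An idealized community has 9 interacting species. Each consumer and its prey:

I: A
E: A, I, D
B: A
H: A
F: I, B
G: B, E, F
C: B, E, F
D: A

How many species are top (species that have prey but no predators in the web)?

3

Top species (has prey, but nothing eats it): H, C, G.
Count: 3.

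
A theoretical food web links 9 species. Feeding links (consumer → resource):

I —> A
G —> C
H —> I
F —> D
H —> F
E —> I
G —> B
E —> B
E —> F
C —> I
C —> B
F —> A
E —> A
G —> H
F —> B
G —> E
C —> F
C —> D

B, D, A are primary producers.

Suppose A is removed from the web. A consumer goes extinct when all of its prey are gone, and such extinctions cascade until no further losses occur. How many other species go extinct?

Remove A.
Round 1: I (all prey gone) → extinct.
No further losses. Total secondary extinctions: 1.

1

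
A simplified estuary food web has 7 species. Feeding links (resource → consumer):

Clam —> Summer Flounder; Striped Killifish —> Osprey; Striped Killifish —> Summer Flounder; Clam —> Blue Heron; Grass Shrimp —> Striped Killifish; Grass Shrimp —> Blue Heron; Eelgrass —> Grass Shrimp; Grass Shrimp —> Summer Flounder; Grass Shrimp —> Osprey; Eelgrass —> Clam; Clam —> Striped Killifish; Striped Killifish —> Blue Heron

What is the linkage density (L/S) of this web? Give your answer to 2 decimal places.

L/S = 1.71

There are L = 12 links among S = 7 species.
L/S = 12/7 = 1.7143 ≈ 1.71.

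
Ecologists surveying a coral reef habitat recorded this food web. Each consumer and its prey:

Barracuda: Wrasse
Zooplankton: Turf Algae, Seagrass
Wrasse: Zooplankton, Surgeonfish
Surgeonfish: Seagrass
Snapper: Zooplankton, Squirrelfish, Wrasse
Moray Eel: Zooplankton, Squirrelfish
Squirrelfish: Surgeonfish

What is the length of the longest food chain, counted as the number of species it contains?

4 species

One longest chain: Seagrass → Surgeonfish → Squirrelfish → Snapper.
It has 4 species and 3 links.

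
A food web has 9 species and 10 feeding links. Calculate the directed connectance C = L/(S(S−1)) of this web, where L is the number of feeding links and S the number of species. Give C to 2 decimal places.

The web has S = 9 species and L = 10 feeding links.
C = L / (S(S−1)) = 10 / 72 = 0.1389 ≈ 0.14.

C = 0.14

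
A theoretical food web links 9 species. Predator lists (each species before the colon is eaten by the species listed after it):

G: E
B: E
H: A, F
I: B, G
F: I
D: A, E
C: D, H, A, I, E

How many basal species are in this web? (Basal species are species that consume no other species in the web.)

Basal species (no prey listed): C.
Count: 1.

1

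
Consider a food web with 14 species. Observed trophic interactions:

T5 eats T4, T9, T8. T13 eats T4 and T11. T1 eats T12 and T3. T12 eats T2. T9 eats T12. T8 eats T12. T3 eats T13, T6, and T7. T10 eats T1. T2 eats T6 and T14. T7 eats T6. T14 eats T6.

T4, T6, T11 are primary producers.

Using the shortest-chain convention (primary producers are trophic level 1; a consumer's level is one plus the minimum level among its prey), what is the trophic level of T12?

T6 is a producer → level 1.
T2 eats T6 → level 2.
T12 eats T2 → level 3.
No prey of T12 is below level 2, so 3 is the minimum.

Trophic level 3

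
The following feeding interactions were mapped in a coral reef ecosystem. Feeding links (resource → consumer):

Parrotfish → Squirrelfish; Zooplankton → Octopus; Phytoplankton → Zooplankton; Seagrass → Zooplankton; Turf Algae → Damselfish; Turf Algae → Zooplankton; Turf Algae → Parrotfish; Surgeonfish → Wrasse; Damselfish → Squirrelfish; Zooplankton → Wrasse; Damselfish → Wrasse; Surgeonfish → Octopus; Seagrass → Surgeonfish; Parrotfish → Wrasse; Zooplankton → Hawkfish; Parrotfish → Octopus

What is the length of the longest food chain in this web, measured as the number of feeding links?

2 links

One longest chain: Phytoplankton → Zooplankton → Wrasse.
It has 3 species and 2 links.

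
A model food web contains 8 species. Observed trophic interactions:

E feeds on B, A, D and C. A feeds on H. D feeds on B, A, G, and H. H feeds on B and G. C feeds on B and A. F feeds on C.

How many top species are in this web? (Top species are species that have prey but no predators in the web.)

2

Top species (has prey, but nothing eats it): E, F.
Count: 2.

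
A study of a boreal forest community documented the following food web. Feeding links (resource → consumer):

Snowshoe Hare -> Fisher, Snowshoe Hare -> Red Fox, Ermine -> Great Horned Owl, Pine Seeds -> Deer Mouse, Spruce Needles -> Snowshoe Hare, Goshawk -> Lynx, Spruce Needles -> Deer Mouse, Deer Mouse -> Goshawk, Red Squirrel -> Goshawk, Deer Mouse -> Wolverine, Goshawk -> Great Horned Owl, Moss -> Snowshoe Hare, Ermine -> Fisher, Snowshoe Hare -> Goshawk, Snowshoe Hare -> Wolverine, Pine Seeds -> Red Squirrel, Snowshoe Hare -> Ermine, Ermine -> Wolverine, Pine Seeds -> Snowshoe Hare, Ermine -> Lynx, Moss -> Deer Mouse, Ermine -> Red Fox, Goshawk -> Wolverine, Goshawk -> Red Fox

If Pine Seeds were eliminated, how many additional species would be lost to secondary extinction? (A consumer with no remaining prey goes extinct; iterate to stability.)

Remove Pine Seeds.
Round 1: Red Squirrel (all prey gone) → extinct.
No further losses. Total secondary extinctions: 1.

1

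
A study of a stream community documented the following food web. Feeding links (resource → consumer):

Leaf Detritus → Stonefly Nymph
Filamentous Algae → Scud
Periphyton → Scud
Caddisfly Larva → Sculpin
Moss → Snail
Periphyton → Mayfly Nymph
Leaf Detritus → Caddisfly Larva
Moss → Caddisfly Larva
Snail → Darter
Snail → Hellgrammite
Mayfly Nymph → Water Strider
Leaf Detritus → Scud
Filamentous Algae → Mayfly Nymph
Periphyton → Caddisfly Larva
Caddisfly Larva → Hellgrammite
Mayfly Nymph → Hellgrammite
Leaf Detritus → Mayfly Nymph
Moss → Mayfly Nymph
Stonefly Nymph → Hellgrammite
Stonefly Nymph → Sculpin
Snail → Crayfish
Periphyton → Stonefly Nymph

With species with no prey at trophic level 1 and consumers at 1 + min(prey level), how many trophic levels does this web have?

3

Basal resources (level 1): Filamentous Algae, Periphyton, Leaf Detritus, Moss.
Following each consumer down to its lowest-level prey: Filamentous Algae → Mayfly Nymph → Water Strider (levels 1 through 3).
All prey of Water Strider (Mayfly Nymph 2) are at level 2 or above, so Water Strider is at level 1 + 2 = 3.
Every consumer has at least one prey at level 2 or below, so none exceeds level 3.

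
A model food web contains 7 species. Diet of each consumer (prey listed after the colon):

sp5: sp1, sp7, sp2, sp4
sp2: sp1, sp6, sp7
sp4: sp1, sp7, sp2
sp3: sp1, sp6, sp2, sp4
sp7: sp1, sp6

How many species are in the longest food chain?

5 species

One longest chain: sp1 → sp7 → sp2 → sp4 → sp5.
It has 5 species and 4 links.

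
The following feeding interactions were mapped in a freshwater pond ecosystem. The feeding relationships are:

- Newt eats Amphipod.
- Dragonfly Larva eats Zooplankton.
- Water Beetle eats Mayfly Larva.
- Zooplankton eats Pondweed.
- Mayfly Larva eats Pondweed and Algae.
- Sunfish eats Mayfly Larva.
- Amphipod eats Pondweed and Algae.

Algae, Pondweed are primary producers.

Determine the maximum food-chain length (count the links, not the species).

One longest chain: Pondweed → Zooplankton → Dragonfly Larva.
It has 3 species and 2 links.

2 links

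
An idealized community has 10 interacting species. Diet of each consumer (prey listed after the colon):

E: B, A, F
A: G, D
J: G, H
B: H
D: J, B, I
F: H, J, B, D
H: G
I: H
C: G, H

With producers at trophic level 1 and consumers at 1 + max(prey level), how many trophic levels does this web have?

Producers (level 1): G.
G → H → J → D → F → E gives E level 6.
No species has a prey at level 6, so no species reaches level 7.

6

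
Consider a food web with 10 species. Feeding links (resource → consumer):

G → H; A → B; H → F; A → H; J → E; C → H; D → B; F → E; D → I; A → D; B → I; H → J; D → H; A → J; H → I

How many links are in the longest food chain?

4 links

One longest chain: A → D → H → F → E.
It has 5 species and 4 links.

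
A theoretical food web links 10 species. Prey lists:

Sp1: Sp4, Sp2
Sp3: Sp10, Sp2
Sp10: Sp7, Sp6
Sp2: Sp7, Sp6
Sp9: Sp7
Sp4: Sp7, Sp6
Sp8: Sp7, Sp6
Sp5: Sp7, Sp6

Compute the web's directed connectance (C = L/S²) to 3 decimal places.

The web has S = 10 species and L = 15 feeding links.
C = L / S² = 15 / 100 = 0.1500 ≈ 0.150.

C = 0.150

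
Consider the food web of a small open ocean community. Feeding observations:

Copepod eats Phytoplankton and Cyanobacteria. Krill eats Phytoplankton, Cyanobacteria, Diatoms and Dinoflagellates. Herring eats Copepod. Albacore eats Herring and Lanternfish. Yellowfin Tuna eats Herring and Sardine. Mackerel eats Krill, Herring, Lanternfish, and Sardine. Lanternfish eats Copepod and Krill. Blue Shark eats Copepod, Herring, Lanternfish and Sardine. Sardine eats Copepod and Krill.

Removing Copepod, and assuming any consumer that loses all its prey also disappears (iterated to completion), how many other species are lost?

Remove Copepod.
Round 1: Herring (all prey gone) → extinct.
No further losses. Total secondary extinctions: 1.

1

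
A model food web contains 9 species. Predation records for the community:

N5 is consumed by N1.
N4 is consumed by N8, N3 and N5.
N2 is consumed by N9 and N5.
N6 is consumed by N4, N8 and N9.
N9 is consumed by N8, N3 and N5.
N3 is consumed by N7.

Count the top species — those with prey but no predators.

3

Top species (has prey, but nothing eats it): N8, N7, N1.
Count: 3.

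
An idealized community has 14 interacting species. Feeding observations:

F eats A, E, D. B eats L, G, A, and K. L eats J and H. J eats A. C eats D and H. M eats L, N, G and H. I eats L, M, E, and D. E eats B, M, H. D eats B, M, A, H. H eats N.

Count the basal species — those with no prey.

4

Basal species (no prey listed): G, N, K, A.
Count: 4.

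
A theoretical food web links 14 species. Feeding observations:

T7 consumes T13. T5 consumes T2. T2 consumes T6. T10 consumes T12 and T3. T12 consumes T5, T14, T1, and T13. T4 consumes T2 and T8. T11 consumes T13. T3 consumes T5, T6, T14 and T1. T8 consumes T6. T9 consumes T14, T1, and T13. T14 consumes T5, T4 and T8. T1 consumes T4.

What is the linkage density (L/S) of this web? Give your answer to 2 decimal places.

There are L = 24 links among S = 14 species.
L/S = 24/14 = 1.7143 ≈ 1.71.

L/S = 1.71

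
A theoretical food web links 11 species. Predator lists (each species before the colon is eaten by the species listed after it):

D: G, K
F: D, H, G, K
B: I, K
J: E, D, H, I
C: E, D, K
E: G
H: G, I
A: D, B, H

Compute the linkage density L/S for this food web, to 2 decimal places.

L/S = 1.91

There are L = 21 links among S = 11 species.
L/S = 21/11 = 1.9091 ≈ 1.91.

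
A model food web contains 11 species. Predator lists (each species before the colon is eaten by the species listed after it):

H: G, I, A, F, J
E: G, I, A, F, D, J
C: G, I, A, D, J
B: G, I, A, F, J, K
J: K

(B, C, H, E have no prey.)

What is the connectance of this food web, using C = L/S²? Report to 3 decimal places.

C = 0.190

The web has S = 11 species and L = 23 feeding links.
C = L / S² = 23 / 121 = 0.1901 ≈ 0.190.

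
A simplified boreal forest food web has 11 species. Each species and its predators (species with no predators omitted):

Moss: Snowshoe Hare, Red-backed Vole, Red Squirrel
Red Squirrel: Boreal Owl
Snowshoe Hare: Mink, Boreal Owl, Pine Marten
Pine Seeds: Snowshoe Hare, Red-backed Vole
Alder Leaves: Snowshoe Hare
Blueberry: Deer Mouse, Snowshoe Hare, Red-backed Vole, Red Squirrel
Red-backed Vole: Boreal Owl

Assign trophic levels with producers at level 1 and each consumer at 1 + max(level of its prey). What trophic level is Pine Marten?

Trophic level 3

Moss is a producer → level 1.
Snowshoe Hare eats Moss (level 1); other prey at levels: Blueberry 1, Alder Leaves 1, Pine Seeds 1 → level 2.
Pine Marten eats Snowshoe Hare → level 3.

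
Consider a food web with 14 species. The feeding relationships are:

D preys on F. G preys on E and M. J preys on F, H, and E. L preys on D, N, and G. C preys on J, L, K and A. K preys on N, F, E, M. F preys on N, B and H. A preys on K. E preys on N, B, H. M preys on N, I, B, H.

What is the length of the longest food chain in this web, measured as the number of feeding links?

One longest chain: B → E → K → A → C.
It has 5 species and 4 links.

4 links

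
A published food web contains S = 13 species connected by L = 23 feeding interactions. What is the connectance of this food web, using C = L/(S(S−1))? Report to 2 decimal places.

C = 0.15

The web has S = 13 species and L = 23 feeding links.
C = L / (S(S−1)) = 23 / 156 = 0.1474 ≈ 0.15.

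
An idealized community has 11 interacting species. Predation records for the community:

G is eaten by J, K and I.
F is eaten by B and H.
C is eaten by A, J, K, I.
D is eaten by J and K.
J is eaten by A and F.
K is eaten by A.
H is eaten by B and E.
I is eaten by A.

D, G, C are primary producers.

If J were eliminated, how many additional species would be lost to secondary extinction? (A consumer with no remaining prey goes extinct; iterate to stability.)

4

Remove J.
Round 1: F (all prey gone) → extinct.
Round 2: H (all prey gone) → extinct.
Round 3: B (all prey gone), E (all prey gone) → extinct.
No further losses. Total secondary extinctions: 4.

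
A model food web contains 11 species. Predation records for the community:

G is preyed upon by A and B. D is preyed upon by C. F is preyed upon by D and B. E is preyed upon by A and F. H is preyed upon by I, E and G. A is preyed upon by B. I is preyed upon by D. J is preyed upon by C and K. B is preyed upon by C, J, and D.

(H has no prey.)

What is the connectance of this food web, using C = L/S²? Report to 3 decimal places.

The web has S = 11 species and L = 17 feeding links.
C = L / S² = 17 / 121 = 0.1405 ≈ 0.140.

C = 0.140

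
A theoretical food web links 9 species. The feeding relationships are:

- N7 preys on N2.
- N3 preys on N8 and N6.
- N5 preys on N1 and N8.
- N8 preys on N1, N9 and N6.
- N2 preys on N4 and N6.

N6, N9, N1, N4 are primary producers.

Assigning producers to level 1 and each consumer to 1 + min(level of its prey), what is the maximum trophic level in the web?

Producers (level 1): N6, N9, N1, N4.
Following each consumer down to its lowest-level prey: N6 → N2 → N7 (levels 1 through 3).
All prey of N7 (N2 2) are at level 2 or above, so N7 is at level 1 + 2 = 3.
Every consumer has at least one prey at level 2 or below, so none exceeds level 3.

3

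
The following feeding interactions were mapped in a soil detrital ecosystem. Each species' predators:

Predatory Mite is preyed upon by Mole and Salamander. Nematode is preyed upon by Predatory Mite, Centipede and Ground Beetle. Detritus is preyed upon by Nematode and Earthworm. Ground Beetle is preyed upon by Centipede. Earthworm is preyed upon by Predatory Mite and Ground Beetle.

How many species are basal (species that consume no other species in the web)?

1

Basal species (no prey listed): Detritus.
Count: 1.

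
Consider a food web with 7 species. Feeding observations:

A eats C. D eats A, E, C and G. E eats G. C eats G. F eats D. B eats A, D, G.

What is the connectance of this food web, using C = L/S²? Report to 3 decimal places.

The web has S = 7 species and L = 11 feeding links.
C = L / S² = 11 / 49 = 0.2245 ≈ 0.224.

C = 0.224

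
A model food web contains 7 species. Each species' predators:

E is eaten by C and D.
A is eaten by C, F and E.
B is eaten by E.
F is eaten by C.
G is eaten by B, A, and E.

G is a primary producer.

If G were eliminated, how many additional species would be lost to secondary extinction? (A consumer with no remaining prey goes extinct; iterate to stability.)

Remove G.
Round 1: A (all prey gone), B (all prey gone) → extinct.
Round 2: F (all prey gone), E (all prey gone) → extinct.
Round 3: C (all prey gone), D (all prey gone) → extinct.
No further losses. Total secondary extinctions: 6.

6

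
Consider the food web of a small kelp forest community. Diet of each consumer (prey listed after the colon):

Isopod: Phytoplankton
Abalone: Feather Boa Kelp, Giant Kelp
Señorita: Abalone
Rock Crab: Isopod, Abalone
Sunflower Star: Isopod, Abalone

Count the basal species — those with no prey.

3

Basal species (no prey listed): Phytoplankton, Feather Boa Kelp, Giant Kelp.
Count: 3.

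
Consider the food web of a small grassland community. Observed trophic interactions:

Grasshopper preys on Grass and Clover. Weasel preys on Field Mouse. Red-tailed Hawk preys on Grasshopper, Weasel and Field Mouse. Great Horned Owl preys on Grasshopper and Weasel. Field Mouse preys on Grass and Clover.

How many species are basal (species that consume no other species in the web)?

2

Basal species (no prey listed): Grass, Clover.
Count: 2.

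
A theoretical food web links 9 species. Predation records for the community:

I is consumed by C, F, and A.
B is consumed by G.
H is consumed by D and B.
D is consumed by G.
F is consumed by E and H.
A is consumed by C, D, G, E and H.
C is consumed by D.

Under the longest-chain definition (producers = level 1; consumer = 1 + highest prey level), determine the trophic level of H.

I is a producer → level 1.
A eats I → level 2.
H eats A (level 2); other prey at levels: F 2 → level 3.

Trophic level 3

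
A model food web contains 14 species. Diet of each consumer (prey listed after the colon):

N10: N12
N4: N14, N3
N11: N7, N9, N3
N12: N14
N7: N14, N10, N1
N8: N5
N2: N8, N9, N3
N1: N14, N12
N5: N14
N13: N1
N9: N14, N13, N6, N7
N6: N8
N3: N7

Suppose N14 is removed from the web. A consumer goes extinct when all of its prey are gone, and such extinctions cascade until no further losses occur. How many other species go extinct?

Remove N14.
Round 1: N5 (all prey gone), N12 (all prey gone) → extinct.
Round 2: N10 (all prey gone), N8 (all prey gone), N1 (all prey gone) → extinct.
Round 3: N13 (all prey gone), N6 (all prey gone), N7 (all prey gone) → extinct.
Round 4: N9 (all prey gone), N3 (all prey gone) → extinct.
Round 5: N11 (all prey gone), N4 (all prey gone), N2 (all prey gone) → extinct.
No further losses. Total secondary extinctions: 13.

13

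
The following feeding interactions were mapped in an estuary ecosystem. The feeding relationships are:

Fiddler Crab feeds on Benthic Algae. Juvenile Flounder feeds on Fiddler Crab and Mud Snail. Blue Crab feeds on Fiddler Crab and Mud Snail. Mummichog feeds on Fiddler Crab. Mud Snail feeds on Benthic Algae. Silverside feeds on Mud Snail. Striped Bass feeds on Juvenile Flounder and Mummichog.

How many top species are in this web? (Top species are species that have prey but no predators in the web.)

3

Top species (has prey, but nothing eats it): Blue Crab, Silverside, Striped Bass.
Count: 3.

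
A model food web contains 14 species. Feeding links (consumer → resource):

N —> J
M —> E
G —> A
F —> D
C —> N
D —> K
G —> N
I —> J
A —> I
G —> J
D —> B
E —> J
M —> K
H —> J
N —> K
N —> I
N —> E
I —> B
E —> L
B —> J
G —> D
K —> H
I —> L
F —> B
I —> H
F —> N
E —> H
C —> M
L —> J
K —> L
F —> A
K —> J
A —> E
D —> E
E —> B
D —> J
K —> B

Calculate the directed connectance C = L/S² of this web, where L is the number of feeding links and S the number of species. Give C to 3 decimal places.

C = 0.189

The web has S = 14 species and L = 37 feeding links.
C = L / S² = 37 / 196 = 0.1888 ≈ 0.189.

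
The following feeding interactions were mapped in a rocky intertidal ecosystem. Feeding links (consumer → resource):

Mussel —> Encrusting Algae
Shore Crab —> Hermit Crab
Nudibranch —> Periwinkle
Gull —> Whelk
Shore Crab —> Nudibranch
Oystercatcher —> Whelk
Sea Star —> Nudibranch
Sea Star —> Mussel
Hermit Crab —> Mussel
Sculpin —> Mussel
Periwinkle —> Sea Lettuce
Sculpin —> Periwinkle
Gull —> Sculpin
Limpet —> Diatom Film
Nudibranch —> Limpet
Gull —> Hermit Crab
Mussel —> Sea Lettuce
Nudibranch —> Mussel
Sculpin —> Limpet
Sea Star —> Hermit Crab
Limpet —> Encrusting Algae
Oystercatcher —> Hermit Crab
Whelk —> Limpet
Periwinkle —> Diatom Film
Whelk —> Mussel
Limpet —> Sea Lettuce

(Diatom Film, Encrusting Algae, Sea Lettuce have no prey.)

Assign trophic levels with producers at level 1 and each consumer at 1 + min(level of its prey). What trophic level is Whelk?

Trophic level 3

Encrusting Algae is a producer → level 1.
Mussel eats Encrusting Algae → level 2.
Whelk eats Mussel → level 3.
No prey of Whelk is below level 2, so 3 is the minimum.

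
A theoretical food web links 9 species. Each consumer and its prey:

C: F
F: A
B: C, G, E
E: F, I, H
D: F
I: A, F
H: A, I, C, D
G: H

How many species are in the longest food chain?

6 species

One longest chain: A → F → I → H → G → B.
It has 6 species and 5 links.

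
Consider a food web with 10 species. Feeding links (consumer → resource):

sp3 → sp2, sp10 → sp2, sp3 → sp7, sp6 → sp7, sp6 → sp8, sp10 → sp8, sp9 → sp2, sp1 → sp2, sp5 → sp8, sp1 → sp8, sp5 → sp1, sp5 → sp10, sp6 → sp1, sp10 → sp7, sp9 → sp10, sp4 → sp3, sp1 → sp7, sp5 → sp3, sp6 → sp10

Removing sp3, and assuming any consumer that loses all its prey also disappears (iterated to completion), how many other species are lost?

1

Remove sp3.
Round 1: sp4 (all prey gone) → extinct.
No further losses. Total secondary extinctions: 1.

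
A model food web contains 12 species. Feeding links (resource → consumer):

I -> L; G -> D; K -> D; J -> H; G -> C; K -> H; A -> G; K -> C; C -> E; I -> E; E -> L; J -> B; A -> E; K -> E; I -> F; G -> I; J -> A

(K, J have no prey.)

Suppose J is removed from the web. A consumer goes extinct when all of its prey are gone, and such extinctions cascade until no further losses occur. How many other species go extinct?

5

Remove J.
Round 1: B (all prey gone), A (all prey gone) → extinct.
Round 2: G (all prey gone) → extinct.
Round 3: I (all prey gone) → extinct.
Round 4: F (all prey gone) → extinct.
No further losses. Total secondary extinctions: 5.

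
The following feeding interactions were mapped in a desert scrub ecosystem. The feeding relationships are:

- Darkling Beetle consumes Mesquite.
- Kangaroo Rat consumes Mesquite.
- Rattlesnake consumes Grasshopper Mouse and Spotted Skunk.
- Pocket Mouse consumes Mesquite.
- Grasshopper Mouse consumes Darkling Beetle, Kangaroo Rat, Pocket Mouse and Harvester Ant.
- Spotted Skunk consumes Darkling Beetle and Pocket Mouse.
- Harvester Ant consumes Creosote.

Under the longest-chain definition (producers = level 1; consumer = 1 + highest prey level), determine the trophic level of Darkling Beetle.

Trophic level 2

Mesquite is a producer → level 1.
Darkling Beetle eats Mesquite → level 2.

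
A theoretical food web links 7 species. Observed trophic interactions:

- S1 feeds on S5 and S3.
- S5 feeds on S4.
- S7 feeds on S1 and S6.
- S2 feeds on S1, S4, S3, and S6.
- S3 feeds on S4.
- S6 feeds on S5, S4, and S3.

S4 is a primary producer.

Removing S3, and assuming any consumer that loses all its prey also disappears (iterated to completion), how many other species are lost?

Remove S3.
Every predator of it retains at least one other prey: S6 still has S4, S5; S1 still has S5; S2 still has S4, S6, S1.
No consumer loses all prey, so no secondary extinctions occur.

0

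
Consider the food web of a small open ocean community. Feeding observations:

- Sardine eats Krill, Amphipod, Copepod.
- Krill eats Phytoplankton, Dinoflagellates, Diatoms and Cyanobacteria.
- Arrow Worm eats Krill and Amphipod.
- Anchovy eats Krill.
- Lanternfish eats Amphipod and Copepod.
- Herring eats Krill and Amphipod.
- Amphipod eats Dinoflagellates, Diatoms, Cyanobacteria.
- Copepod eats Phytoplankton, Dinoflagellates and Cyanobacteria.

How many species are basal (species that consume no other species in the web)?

4

Basal species (no prey listed): Diatoms, Phytoplankton, Cyanobacteria, Dinoflagellates.
Count: 4.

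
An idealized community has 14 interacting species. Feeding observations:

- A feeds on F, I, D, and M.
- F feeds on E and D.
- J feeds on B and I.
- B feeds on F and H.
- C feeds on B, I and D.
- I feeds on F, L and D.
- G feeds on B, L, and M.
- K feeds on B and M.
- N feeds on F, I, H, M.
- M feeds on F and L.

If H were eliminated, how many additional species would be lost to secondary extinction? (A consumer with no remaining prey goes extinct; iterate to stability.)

Remove H.
Every predator of it retains at least one other prey: B still has F; N still has F, I, M.
No consumer loses all prey, so no secondary extinctions occur.

0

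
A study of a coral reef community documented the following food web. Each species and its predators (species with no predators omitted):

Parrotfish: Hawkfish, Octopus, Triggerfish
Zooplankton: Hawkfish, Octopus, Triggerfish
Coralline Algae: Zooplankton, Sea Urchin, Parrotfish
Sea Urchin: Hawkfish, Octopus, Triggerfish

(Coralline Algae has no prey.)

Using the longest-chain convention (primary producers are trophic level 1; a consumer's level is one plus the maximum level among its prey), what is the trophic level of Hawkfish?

Trophic level 3

Coralline Algae is a producer → level 1.
Zooplankton eats Coralline Algae → level 2.
Hawkfish eats Zooplankton (level 2); other prey at levels: Sea Urchin 2, Parrotfish 2 → level 3.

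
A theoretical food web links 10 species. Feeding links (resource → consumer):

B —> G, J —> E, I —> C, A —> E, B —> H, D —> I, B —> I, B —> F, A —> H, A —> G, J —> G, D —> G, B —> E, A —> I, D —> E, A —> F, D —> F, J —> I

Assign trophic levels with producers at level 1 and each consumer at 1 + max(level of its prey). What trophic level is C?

Trophic level 3

J is a producer → level 1.
I eats J (level 1); other prey at levels: A 1, B 1, D 1 → level 2.
C eats I → level 3.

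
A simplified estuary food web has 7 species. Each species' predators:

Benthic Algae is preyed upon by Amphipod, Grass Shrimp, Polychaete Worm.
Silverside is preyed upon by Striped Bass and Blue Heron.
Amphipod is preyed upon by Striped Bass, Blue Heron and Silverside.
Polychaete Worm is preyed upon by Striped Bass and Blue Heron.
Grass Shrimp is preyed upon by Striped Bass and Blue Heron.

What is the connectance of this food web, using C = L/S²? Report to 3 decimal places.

The web has S = 7 species and L = 12 feeding links.
C = L / S² = 12 / 49 = 0.2449 ≈ 0.245.

C = 0.245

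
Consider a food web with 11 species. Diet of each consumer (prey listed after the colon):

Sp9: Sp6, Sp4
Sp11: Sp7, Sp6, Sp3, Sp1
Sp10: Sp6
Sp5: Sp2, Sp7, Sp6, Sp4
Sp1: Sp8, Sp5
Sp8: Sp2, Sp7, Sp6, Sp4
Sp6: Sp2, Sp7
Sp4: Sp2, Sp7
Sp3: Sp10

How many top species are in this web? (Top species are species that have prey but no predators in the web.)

2

Top species (has prey, but nothing eats it): Sp9, Sp11.
Count: 2.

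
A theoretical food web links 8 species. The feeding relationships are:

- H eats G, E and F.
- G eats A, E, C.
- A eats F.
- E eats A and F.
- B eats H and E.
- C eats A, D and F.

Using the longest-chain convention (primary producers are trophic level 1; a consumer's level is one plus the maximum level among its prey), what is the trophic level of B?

Trophic level 6

F is a producer → level 1.
A eats F → level 2.
E eats A (level 2); other prey at levels: F 1 → level 3.
G eats E (level 3); other prey at levels: A 2, C 3 → level 4.
H eats G (level 4); other prey at levels: F 1, E 3 → level 5.
B eats H (level 5); other prey at levels: E 3 → level 6.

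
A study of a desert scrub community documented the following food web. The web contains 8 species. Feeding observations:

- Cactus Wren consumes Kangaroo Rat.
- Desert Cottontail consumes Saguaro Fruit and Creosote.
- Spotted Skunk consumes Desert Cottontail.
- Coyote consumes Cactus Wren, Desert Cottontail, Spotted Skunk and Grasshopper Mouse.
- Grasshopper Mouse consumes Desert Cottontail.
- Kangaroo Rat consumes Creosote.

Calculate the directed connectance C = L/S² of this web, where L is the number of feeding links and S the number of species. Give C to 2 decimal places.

C = 0.16

The web has S = 8 species and L = 10 feeding links.
C = L / S² = 10 / 64 = 0.1562 ≈ 0.16.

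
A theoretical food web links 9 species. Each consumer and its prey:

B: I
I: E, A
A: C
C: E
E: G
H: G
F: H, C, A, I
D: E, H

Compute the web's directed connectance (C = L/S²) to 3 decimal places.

The web has S = 9 species and L = 13 feeding links.
C = L / S² = 13 / 81 = 0.1605 ≈ 0.160.

C = 0.160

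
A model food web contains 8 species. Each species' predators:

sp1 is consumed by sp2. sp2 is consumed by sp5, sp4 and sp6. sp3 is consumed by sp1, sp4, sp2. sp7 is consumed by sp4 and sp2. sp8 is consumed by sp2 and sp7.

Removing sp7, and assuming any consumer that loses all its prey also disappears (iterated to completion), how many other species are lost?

0

Remove sp7.
Every predator of it retains at least one other prey: sp2 still has sp3, sp8, sp1; sp4 still has sp3, sp2.
No consumer loses all prey, so no secondary extinctions occur.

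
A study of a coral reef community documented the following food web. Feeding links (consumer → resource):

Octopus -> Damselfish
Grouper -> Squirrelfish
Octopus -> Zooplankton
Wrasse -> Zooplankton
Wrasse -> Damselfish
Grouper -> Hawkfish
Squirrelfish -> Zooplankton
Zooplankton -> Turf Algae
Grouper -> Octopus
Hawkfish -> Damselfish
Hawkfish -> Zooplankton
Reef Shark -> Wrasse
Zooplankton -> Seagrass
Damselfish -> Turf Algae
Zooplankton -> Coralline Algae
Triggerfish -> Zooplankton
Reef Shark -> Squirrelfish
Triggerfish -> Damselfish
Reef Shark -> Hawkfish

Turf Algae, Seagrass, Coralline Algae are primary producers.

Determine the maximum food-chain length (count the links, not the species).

3 links

One longest chain: Turf Algae → Zooplankton → Hawkfish → Grouper.
It has 4 species and 3 links.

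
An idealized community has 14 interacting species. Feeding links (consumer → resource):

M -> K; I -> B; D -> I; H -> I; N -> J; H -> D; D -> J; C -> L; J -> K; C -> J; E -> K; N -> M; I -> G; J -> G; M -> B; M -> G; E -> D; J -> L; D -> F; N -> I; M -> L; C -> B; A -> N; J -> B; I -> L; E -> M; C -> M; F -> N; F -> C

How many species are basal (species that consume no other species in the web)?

4

Basal species (no prey listed): G, K, B, L.
Count: 4.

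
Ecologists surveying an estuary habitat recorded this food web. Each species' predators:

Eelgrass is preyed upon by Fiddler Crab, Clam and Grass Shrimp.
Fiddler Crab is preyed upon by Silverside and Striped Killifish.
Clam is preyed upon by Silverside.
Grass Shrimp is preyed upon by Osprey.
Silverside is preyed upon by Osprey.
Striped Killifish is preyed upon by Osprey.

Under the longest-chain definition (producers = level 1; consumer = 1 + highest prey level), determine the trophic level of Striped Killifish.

Eelgrass is a producer → level 1.
Fiddler Crab eats Eelgrass → level 2.
Striped Killifish eats Fiddler Crab → level 3.

Trophic level 3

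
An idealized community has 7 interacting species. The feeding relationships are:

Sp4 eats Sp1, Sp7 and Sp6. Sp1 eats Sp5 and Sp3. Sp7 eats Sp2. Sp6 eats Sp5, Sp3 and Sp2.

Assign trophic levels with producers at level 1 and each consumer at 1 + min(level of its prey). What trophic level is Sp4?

Sp2 is a producer → level 1.
Sp7 eats Sp2 → level 2.
Sp4 eats Sp7 → level 3.
No prey of Sp4 is below level 2, so 3 is the minimum.

Trophic level 3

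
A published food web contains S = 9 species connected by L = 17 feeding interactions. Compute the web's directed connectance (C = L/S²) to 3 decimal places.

The web has S = 9 species and L = 17 feeding links.
C = L / S² = 17 / 81 = 0.2099 ≈ 0.210.

C = 0.210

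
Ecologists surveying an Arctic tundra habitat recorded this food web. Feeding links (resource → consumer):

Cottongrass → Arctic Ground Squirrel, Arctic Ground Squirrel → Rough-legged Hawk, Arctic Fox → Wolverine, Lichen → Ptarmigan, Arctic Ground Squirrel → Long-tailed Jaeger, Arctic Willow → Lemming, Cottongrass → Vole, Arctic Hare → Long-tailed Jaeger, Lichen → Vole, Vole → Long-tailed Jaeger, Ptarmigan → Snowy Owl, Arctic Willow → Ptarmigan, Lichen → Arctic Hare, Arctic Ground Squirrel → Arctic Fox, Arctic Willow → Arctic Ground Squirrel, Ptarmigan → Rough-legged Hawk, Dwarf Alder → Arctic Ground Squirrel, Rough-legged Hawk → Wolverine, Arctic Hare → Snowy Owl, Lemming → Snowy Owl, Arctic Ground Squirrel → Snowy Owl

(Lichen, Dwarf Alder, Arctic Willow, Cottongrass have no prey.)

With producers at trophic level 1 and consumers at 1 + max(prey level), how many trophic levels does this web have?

4

Producers (level 1): Lichen, Dwarf Alder, Arctic Willow, Cottongrass.
Dwarf Alder → Arctic Ground Squirrel → Arctic Fox → Wolverine gives Wolverine level 4.
No species has a prey at level 4, so no species reaches level 5.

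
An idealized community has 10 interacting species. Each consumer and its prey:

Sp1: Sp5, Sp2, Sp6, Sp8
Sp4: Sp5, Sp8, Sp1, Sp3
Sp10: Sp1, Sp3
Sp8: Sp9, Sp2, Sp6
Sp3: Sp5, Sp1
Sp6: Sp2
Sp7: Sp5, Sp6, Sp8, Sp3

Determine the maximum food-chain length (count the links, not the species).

5 links

One longest chain: Sp2 → Sp6 → Sp8 → Sp1 → Sp3 → Sp7.
It has 6 species and 5 links.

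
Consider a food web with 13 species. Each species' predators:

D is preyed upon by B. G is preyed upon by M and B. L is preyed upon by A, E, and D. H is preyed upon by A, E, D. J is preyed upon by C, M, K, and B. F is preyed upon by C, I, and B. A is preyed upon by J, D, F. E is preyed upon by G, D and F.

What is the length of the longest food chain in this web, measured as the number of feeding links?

3 links

One longest chain: H → A → J → C.
It has 4 species and 3 links.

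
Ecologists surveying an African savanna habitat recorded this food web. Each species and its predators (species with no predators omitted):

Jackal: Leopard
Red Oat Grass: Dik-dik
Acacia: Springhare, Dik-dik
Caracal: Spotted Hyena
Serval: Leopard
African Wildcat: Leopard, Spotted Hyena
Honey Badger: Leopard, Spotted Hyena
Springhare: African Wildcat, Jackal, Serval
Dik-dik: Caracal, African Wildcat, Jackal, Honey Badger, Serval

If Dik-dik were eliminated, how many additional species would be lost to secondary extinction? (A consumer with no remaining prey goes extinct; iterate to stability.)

Remove Dik-dik.
Round 1: Caracal (all prey gone), Honey Badger (all prey gone) → extinct.
No further losses. Total secondary extinctions: 2.

2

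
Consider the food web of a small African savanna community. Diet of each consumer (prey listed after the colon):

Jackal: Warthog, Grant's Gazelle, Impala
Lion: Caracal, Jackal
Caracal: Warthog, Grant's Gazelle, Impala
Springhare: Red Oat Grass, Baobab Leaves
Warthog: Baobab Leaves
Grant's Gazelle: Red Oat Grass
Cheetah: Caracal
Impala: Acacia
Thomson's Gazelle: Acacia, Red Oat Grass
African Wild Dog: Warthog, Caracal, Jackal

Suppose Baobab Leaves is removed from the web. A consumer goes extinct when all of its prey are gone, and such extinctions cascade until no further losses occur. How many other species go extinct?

1

Remove Baobab Leaves.
Round 1: Warthog (all prey gone) → extinct.
No further losses. Total secondary extinctions: 1.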